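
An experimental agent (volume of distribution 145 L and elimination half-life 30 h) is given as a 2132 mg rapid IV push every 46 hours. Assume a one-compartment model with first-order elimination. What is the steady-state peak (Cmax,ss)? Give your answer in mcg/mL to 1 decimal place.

τ/t½ = 46/30 ≈ 1.5333, so fraction remaining f = (1/2)^(46/30) ≈ 0.3455.
At steady state, accumulation factor R = 1/(1 − e^(−kτ)) ≈ 1.5279.
Single-dose peak C₀ = D/Vd = 2132/145 ≈ 14.703 mcg/mL.
Steady-state peak Cmax,ss = C₀·R ≈ 14.703 × 1.5279 ≈ 22.465 mcg/mL.

22.5 mcg/mL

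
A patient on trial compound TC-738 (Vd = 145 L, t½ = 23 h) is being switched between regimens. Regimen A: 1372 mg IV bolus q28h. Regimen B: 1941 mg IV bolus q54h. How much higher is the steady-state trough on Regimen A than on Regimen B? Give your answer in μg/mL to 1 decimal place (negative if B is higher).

Regimen A: f = (1/2)^(28/23) ≈ 0.4301; Cmin,ss = (1372/145)·f/(1−f) ≈ 7.141 μg/mL.
Regimen B: f = (1/2)^(54/23) ≈ 0.1964; Cmin,ss = (1941/145)·f/(1−f) ≈ 3.272 μg/mL.
Difference ≈ 7.141 − 3.272 ≈ 3.869 μg/mL.

3.9 μg/mL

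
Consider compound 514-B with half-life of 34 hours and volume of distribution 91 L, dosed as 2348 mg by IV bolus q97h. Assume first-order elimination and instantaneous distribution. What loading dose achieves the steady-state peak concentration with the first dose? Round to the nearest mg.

f = (1/2)^(97/34) ≈ 0.138414; accumulation ratio R = 1/(1−f) ≈ 1.16065.
Loading dose to hit Cmax,ss on first dose: D_load = D_maint·R ≈ 2348 × 1.16065 ≈ 2725.21 mg.

2725 mg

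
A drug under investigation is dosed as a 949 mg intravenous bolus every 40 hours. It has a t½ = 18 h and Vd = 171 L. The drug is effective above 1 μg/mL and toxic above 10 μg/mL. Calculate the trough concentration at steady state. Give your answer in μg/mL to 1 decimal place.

k = ln2/t½ = ln2/18 ≈ 0.038508 h⁻¹; fraction remaining f = e^(−kτ) = e^(−0.038508×40) ≈ 0.2143.
Single-dose peak C₀ = D/Vd = 949/171 ≈ 5.550 μg/mL.
Steady-state trough Cmin,ss = C₀·f/(1−f) ≈ 5.550 × 0.2143/0.7857 ≈ 1.514 μg/mL.
Trough 1.5 μg/mL vs MEC 1 μg/mL: adequate.

1.5 μg/mL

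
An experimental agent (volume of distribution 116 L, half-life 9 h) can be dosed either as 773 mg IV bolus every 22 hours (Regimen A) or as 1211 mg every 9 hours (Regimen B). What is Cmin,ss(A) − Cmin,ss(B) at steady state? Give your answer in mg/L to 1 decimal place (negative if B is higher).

Regimen A: f = (1/2)^(22/9) ≈ 0.1837; Cmin,ss = (773/116)·f/(1−f) ≈ 1.500 mg/L.
Regimen B: f = (1/2)^(9/9) ≈ 0.5000; Cmin,ss = (1211/116)·f/(1−f) ≈ 10.440 mg/L.
Difference ≈ 1.500 − 10.440 ≈ -8.940 mg/L.

-8.9 mg/L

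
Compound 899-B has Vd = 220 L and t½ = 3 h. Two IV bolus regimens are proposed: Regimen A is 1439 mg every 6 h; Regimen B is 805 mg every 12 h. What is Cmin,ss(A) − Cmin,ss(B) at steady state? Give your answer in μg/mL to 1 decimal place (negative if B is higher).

1.9 μg/mL

Regimen A: f = (1/2)^(6/3) ≈ 0.2500; Cmin,ss = (1439/220)·f/(1−f) ≈ 2.180 μg/mL.
Regimen B: f = (1/2)^(12/3) ≈ 0.0625; Cmin,ss = (805/220)·f/(1−f) ≈ 0.244 μg/mL.
Difference ≈ 2.180 − 0.244 ≈ 1.936 μg/mL.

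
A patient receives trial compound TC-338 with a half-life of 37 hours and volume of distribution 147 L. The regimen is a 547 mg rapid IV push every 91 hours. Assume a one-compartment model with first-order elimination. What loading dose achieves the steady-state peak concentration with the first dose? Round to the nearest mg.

f = (1/2)^(91/37) ≈ 0.181815; accumulation ratio R = 1/(1−f) ≈ 1.22222.
Loading dose to hit Cmax,ss on first dose: D_load = D_maint·R ≈ 547 × 1.22222 ≈ 668.55 mg.

669 mg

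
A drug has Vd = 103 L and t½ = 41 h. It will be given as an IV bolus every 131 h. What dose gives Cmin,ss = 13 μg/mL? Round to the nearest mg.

τ/t½ = 131/41 ≈ 3.1951, so f = (1/2)^(131/41) ≈ 0.109187.
Cmin,ss = (D/Vd)·f/(1−f), so D = Cmin,ss·Vd·(1−f)/f.
D = 13 × 103 × (1−f)/f ≈ 13 × 103 × 8.15860 ≈ 10924.37 mg.

10924 mg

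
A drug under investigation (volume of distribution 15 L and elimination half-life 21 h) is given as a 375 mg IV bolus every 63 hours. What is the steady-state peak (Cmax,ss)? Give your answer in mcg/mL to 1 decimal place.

28.6 mcg/mL

The dosing interval is 3 half-lives, so f = 2^(−3) = 0.125.
Accumulation ratio R = 1/(1 − f) = 1/0.875 = 8/7.
Single-dose peak C₀ = D/Vd = 375/15 = 25 mcg/mL.
Steady-state peak Cmax,ss = C₀·R = 25 × 8/7 ≈ 28.571 mcg/mL.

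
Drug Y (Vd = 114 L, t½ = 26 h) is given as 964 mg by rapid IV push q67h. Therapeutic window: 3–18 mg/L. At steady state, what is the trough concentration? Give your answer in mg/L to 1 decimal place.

τ/t½ = 67/26 ≈ 2.5769, so fraction remaining f = (1/2)^(67/26) ≈ 0.1676.
Accumulation ratio R = 1/(1 − f) ≈ 1/0.8324 ≈ 1.2013.
Each bolus raises the concentration by D/Vd = 964/114 ≈ 8.456 mg/L.
Steady-state peak Cmax,ss = C₀·R ≈ 8.456 × 1.2013 ≈ 10.158 mg/L.
Steady-state trough Cmin,ss = Cmax,ss·f ≈ 10.158 × 0.1676 ≈ 1.702 mg/L.
Trough 1.7 mg/L vs MEC 3 mg/L: subtherapeutic.

1.7 mg/L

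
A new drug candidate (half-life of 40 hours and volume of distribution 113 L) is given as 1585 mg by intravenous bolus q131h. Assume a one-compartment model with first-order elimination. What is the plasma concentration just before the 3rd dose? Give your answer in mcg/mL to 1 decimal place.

f = (1/2)^(τ/t½) = (1/2)^(131/40) ≈ 0.1033.
C₀ = D/Vd = 1585/113 ≈ 14.027 mcg/mL.
Before the 3rd dose, 2 doses have been given. Superposition: Cmin = C₀·(f + f²).
≈ 14.027 × (0.1033 + 0.0107) ≈ 14.027 × 0.1140 ≈ 1.599 mcg/mL.

1.6 mcg/mL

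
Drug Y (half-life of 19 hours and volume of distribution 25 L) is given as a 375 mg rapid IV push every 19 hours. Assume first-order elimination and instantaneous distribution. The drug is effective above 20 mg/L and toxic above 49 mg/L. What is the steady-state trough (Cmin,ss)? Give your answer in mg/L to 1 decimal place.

The dosing interval is 1 half-life, so f = 2^(−1) = 0.5.
At steady state, R = 1/(1 − 0.5) = 2/1.
Single-dose peak C₀ = D/Vd = 375/25 = 15 mg/L.
Steady-state peak Cmax,ss = C₀·R = 15 × 2/1 ≈ 30.000 mg/L.
Steady-state trough Cmin,ss = Cmax,ss·f ≈ 30.000 × 0.5 ≈ 15.000 mg/L.
Trough 15.0 mg/L vs MEC 20 mg/L: subtherapeutic.

15.0 mg/L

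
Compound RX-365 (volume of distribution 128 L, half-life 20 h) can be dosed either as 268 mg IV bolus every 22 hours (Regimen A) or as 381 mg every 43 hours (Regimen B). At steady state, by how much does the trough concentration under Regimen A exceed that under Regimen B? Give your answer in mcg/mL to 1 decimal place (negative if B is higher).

Regimen A: f = (1/2)^(22/20) ≈ 0.4665; Cmin,ss = (268/128)·f/(1−f) ≈ 1.831 mcg/mL.
Regimen B: f = (1/2)^(43/20) ≈ 0.2253; Cmin,ss = (381/128)·f/(1−f) ≈ 0.866 mcg/mL.
Difference ≈ 1.831 − 0.866 ≈ 0.965 mcg/mL.

1.0 mcg/mL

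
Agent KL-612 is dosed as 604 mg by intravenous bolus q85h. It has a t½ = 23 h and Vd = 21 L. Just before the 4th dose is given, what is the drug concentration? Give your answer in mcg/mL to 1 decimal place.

2.4 mcg/mL

f = (1/2)^(τ/t½) = (1/2)^(85/23) ≈ 0.0772.
C₀ = D/Vd = 604/21 ≈ 28.762 mcg/mL.
Before the 4th dose, 3 doses have been given. Superposition: Cmin = C₀·(f + f² + … + f^3).
≈ 28.762 × (0.0772 + 0.0060 + 0.0005) ≈ 28.762 × 0.0837 ≈ 2.407 mcg/mL.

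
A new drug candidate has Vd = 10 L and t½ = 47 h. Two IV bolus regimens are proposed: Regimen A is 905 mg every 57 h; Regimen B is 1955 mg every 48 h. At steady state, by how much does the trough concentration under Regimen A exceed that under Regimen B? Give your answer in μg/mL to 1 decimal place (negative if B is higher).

Regimen A: f = (1/2)^(57/47) ≈ 0.4314; Cmin,ss = (905/10)·f/(1−f) ≈ 68.663 μg/mL.
Regimen B: f = (1/2)^(48/47) ≈ 0.4927; Cmin,ss = (1955/10)·f/(1−f) ≈ 189.874 μg/mL.
Difference ≈ 68.663 − 189.874 ≈ -121.211 μg/mL.

-121.2 μg/mL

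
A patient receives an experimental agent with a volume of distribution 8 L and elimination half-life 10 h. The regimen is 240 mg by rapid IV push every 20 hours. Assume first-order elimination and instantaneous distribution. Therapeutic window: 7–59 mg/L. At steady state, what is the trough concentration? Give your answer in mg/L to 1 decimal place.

The dosing interval is 2 half-lives, so f = 2^(−2) = 0.25.
Accumulation ratio R = 1/(1 − f) = 1/0.75 = 4/3.
Single-dose peak C₀ = D/Vd = 240/8 = 30 mg/L.
Steady-state peak Cmax,ss = C₀·R = 30 × 4/3 ≈ 40.000 mg/L.
Steady-state trough Cmin,ss = Cmax,ss·f ≈ 40.000 × 0.25 ≈ 10.000 mg/L.
Trough 10.0 mg/L vs MEC 7 mg/L: adequate.

10.0 mg/L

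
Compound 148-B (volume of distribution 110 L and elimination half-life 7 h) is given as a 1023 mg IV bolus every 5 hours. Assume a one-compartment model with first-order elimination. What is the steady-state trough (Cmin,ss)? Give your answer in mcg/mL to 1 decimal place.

14.5 mcg/mL

Over one 5-h interval, 5/7 ≈ 0.71429 half-lives elapse, leaving f ≈ 0.6095 of each dose.
Each bolus raises the concentration by D/Vd = 1023/110 ≈ 9.300 mcg/mL.
Steady-state trough Cmin,ss = C₀·f/(1−f) ≈ 9.300 × 0.6095/0.3905 ≈ 14.516 mcg/mL.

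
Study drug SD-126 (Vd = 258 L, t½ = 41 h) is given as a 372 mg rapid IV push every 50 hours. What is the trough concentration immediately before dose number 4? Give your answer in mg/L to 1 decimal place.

f = (1/2)^(τ/t½) = (1/2)^(50/41) ≈ 0.4294.
C₀ = D/Vd = 372/258 ≈ 1.442 mg/L.
Before the 4th dose, 3 doses have been given. Superposition: Cmin = C₀·(f + f² + … + f^3).
≈ 1.442 × (0.4294 + 0.1844 + 0.0792) ≈ 1.442 × 0.6930 ≈ 0.999 mg/L.

1.0 mg/L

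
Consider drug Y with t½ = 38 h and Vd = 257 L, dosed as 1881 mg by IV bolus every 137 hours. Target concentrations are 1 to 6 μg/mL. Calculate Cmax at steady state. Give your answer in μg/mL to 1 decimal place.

τ/t½ = 137/38 ≈ 3.6053, so fraction remaining f = (1/2)^(137/38) ≈ 0.0822.
At steady state, accumulation factor R = 1/(1 − e^(−kτ)) ≈ 1.0896.
Each bolus raises the concentration by D/Vd = 1881/257 ≈ 7.319 μg/mL.
Steady-state peak Cmax,ss = C₀·R ≈ 7.319 × 1.0896 ≈ 7.975 μg/mL.
Peak 8.0 μg/mL vs MTC 6 μg/mL: exceeds toxic threshold.

8.0 μg/mL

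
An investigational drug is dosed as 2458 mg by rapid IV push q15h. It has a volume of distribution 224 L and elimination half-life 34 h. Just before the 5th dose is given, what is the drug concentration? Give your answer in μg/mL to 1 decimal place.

f = (1/2)^(τ/t½) = (1/2)^(15/34) ≈ 0.7365.
C₀ = D/Vd = 2458/224 ≈ 10.973 μg/mL.
Before the 5th dose, 4 doses have been given. Superposition: Cmin = C₀·(f + f² + … + f^4).
≈ 10.973 × (0.7365 + 0.5424 + 0.3995 + 0.2942) ≈ 10.973 × 1.9726 ≈ 21.645 μg/mL.

21.6 μg/mL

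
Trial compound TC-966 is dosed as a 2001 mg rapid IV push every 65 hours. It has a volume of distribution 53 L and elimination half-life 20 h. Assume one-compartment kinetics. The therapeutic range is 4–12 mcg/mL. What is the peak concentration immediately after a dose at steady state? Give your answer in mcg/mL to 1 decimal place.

τ/t½ = 65/20 ≈ 3.25, so fraction remaining f = (1/2)^(65/20) ≈ 0.1051.
At steady state, accumulation factor R = 1/(1 − e^(−kτ)) ≈ 1.1174.
Single-dose peak C₀ = D/Vd = 2001/53 ≈ 37.755 mcg/mL.
Steady-state peak Cmax,ss = C₀·R ≈ 37.755 × 1.1174 ≈ 42.187 mcg/mL.
Peak 42.2 mcg/mL vs MTC 12 mcg/mL: exceeds toxic threshold.

42.2 mcg/mL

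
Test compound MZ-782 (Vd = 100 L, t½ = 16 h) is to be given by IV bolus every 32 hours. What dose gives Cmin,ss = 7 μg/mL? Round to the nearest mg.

2100 mg

τ/t½ = 32/16 ≈ 2, so f = (1/2)^(32/16) ≈ 0.250000.
Cmin,ss = (D/Vd)·f/(1−f), so D = Cmin,ss·Vd·(1−f)/f.
D = 7 × 100 × (1−f)/f ≈ 7 × 100 × 3.00000 ≈ 2100.00 mg.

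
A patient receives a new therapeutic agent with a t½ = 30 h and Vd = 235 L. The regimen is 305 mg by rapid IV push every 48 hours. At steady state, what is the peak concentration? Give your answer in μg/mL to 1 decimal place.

k = ln2/t½ = ln2/30 ≈ 0.023105 h⁻¹; fraction remaining f = e^(−kτ) = e^(−0.023105×48) ≈ 0.3299.
At steady state, accumulation factor R = 1/(1 − e^(−kτ)) ≈ 1.4923.
Each bolus raises the concentration by D/Vd = 305/235 ≈ 1.298 μg/mL.
Cmax,ss = C₀/(1 − f) ≈ 1.298/0.6701 ≈ 1.937 μg/mL.

1.9 μg/mL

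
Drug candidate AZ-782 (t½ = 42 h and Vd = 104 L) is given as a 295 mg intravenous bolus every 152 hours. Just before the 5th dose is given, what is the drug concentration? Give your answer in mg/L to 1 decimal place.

0.3 mg/L

f = (1/2)^(τ/t½) = (1/2)^(152/42) ≈ 0.0814.
C₀ = D/Vd = 295/104 ≈ 2.837 mg/L.
Before the 5th dose, 4 doses have been given. Superposition: Cmin = C₀·(f + f² + … + f^4).
≈ 2.837 × (0.0814 + 0.0066 + 0.0005 + 0.0000) ≈ 2.837 × 0.0885 ≈ 0.251 mg/L.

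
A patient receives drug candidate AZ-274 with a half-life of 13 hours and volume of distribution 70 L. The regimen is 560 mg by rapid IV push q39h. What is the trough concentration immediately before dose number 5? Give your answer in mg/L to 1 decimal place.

f = (1/2)^(τ/t½) = (1/2)^(39/13) ≈ 0.1250.
C₀ = D/Vd = 560/70 ≈ 8.000 mg/L.
Before the 5th dose, 4 doses have been given. Superposition: Cmin = C₀·(f + f² + … + f^4).
≈ 8.000 × (0.1250 + 0.0156 + 0.0020 + 0.0002) ≈ 8.000 × 0.1428 ≈ 1.142 mg/L.

1.1 mg/L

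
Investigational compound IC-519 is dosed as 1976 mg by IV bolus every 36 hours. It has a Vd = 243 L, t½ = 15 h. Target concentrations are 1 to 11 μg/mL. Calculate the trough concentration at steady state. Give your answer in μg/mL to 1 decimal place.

Over one 36-h interval, 36/15 ≈ 2.4 half-lives elapse, leaving f ≈ 0.1895 of each dose.
At steady state, accumulation factor R = 1/(1 − e^(−kτ)) ≈ 1.2338.
Each bolus raises the concentration by D/Vd = 1976/243 ≈ 8.132 μg/mL.
Steady-state peak Cmax,ss = C₀·R ≈ 8.132 × 1.2338 ≈ 10.033 μg/mL.
One interval later, Cmin,ss = Cmax,ss·e^(−kτ) ≈ 10.033 × 0.1895 ≈ 1.901 μg/mL.
Trough 1.9 μg/mL vs MEC 1 μg/mL: adequate.

1.9 μg/mL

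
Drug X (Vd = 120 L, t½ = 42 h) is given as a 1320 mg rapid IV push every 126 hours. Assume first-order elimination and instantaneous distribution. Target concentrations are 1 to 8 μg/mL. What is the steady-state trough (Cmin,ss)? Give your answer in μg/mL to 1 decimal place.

τ = 126 h = 3 half-lives, so f = (1/2)^3 = 0.125.
Accumulation ratio R = 1/(1 − f) = 1/0.875 = 8/7.
Single-dose peak C₀ = D/Vd = 1320/120 = 11 μg/mL.
Steady-state peak Cmax,ss = C₀·R = 11 × 8/7 ≈ 12.571 μg/mL.
Steady-state trough Cmin,ss = Cmax,ss·f ≈ 12.571 × 0.125 ≈ 1.571 μg/mL.
Trough 1.6 μg/mL vs MEC 1 μg/mL: adequate.

1.6 μg/mL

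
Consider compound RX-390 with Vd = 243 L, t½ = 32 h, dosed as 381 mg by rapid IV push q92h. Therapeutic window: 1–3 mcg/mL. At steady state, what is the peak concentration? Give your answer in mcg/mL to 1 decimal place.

k = ln2/t½ = ln2/32 ≈ 0.021661 h⁻¹; fraction remaining f = e^(−kτ) = e^(−0.021661×92) ≈ 0.1363.
At steady state, accumulation factor R = 1/(1 − e^(−kτ)) ≈ 1.1578.
Single-dose peak C₀ = D/Vd = 381/243 ≈ 1.568 mcg/mL.
Steady-state peak Cmax,ss = C₀·R ≈ 1.568 × 1.1578 ≈ 1.815 mcg/mL.
Peak 1.8 mcg/mL vs MTC 3 mcg/mL: below toxic threshold.

1.8 mcg/mL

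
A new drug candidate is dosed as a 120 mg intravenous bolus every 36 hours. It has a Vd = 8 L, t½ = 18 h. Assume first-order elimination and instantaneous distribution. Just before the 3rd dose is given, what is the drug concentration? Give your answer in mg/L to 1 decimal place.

4.7 mg/L

f = (1/2)^(τ/t½) = (1/2)^(36/18) ≈ 0.2500.
C₀ = D/Vd = 120/8 ≈ 15.000 mg/L.
Before the 3rd dose, 2 doses have been given. Superposition: Cmin = C₀·(f + f²).
≈ 15.000 × (0.2500 + 0.0625) ≈ 15.000 × 0.3125 ≈ 4.688 mg/L.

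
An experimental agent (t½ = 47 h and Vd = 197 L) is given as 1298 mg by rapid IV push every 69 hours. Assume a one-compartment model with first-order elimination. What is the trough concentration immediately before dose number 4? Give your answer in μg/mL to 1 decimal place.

3.6 μg/mL

f = (1/2)^(τ/t½) = (1/2)^(69/47) ≈ 0.3615.
C₀ = D/Vd = 1298/197 ≈ 6.589 μg/mL.
Before the 4th dose, 3 doses have been given. Superposition: Cmin = C₀·(f + f² + … + f^3).
≈ 6.589 × (0.3615 + 0.1307 + 0.0472) ≈ 6.589 × 0.5394 ≈ 3.554 μg/mL.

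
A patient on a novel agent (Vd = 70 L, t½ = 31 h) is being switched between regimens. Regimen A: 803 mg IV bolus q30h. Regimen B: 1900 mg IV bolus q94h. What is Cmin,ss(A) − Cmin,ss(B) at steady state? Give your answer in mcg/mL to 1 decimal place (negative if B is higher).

Regimen A: f = (1/2)^(30/31) ≈ 0.5113; Cmin,ss = (803/70)·f/(1−f) ≈ 12.002 mcg/mL.
Regimen B: f = (1/2)^(94/31) ≈ 0.1222; Cmin,ss = (1900/70)·f/(1−f) ≈ 3.779 mcg/mL.
Difference ≈ 12.002 − 3.779 ≈ 8.223 mcg/mL.

8.2 mcg/mL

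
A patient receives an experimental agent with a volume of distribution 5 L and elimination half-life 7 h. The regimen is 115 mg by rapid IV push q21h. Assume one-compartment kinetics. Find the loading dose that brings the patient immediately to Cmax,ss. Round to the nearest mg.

f = (1/2)^(21/7) ≈ 0.125000; accumulation ratio R = 1/(1−f) ≈ 1.14286.
Loading dose to hit Cmax,ss on first dose: D_load = D_maint·R ≈ 115 × 1.14286 ≈ 131.43 mg.

131 mg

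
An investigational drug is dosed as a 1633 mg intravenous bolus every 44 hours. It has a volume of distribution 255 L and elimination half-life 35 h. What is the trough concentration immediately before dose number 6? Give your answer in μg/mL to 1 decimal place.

f = (1/2)^(τ/t½) = (1/2)^(44/35) ≈ 0.4184.
C₀ = D/Vd = 1633/255 ≈ 6.404 μg/mL.
Before the 6th dose, 5 doses have been given. Superposition: Cmin = C₀·(f + f² + … + f^5).
≈ 6.404 × (0.4184 + 0.1751 + 0.0732 + 0.0306 + 0.0128) ≈ 6.404 × 0.7101 ≈ 4.547 μg/mL.

4.5 μg/mL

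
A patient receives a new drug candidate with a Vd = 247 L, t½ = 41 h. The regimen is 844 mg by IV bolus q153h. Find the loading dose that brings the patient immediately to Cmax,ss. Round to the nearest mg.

913 mg

f = (1/2)^(153/41) ≈ 0.075274; accumulation ratio R = 1/(1−f) ≈ 1.08140.
Loading dose to hit Cmax,ss on first dose: D_load = D_maint·R ≈ 844 × 1.08140 ≈ 912.70 mg.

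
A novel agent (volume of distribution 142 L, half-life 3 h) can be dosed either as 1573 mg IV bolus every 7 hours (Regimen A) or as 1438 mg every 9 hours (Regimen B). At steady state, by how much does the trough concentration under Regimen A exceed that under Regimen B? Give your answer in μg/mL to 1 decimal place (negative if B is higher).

Regimen A: f = (1/2)^(7/3) ≈ 0.1984; Cmin,ss = (1573/142)·f/(1−f) ≈ 2.742 μg/mL.
Regimen B: f = (1/2)^(9/3) ≈ 0.1250; Cmin,ss = (1438/142)·f/(1−f) ≈ 1.447 μg/mL.
Difference ≈ 2.742 − 1.447 ≈ 1.295 μg/mL.

1.3 μg/mL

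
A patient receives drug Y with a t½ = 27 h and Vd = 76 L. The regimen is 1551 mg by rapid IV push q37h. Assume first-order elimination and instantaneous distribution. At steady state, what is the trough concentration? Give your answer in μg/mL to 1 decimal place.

12.9 μg/mL

τ/t½ = 37/27 ≈ 1.3704, so fraction remaining f = (1/2)^(37/27) ≈ 0.3868.
Each bolus raises the concentration by D/Vd = 1551/76 ≈ 20.408 μg/mL.
Steady-state trough Cmin,ss = C₀·f/(1−f) ≈ 20.408 × 0.3868/0.6132 ≈ 12.873 μg/mL.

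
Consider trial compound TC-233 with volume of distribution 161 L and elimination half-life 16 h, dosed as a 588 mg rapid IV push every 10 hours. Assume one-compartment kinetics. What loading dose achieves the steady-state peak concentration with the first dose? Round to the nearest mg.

f = (1/2)^(10/16) ≈ 0.648420; accumulation ratio R = 1/(1−f) ≈ 2.84430.
Loading dose to hit Cmax,ss on first dose: D_load = D_maint·R ≈ 588 × 2.84430 ≈ 1672.45 mg.

1672 mg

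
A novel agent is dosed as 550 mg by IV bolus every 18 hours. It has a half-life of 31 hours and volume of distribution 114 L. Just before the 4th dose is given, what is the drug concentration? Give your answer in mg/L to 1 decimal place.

f = (1/2)^(τ/t½) = (1/2)^(18/31) ≈ 0.6687.
C₀ = D/Vd = 550/114 ≈ 4.825 mg/L.
Before the 4th dose, 3 doses have been given. Superposition: Cmin = C₀·(f + f² + … + f^3).
≈ 4.825 × (0.6687 + 0.4472 + 0.2990) ≈ 4.825 × 1.4149 ≈ 6.827 mg/L.

6.8 mg/L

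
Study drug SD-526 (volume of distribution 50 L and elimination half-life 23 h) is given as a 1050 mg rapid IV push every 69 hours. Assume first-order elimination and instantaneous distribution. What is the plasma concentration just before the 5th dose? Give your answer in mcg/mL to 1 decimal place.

f = (1/2)^(τ/t½) = (1/2)^(69/23) ≈ 0.1250.
C₀ = D/Vd = 1050/50 ≈ 21.000 mcg/mL.
Before the 5th dose, 4 doses have been given. Superposition: Cmin = C₀·(f + f² + … + f^4).
≈ 21.000 × (0.1250 + 0.0156 + 0.0020 + 0.0002) ≈ 21.000 × 0.1428 ≈ 2.999 mcg/mL.

3.0 mcg/mL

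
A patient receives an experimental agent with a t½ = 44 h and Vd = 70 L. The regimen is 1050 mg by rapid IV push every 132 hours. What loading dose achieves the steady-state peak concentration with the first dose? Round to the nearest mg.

f = (1/2)^(132/44) ≈ 0.125000; accumulation ratio R = 1/(1−f) ≈ 1.14286.
Loading dose to hit Cmax,ss on first dose: D_load = D_maint·R ≈ 1050 × 1.14286 ≈ 1200.00 mg.

1200 mg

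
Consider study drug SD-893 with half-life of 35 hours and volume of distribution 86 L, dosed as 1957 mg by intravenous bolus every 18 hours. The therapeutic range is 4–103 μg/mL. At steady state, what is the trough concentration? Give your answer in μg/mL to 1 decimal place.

53.1 μg/mL

τ/t½ = 18/35 ≈ 0.51429, so fraction remaining f = (1/2)^(18/35) ≈ 0.7001.
Single-dose peak C₀ = D/Vd = 1957/86 ≈ 22.756 μg/mL.
Steady-state trough Cmin,ss = C₀·f/(1−f) ≈ 22.756 × 0.7001/0.2999 ≈ 53.123 μg/mL.
Trough 53.1 μg/mL vs MEC 4 μg/mL: adequate.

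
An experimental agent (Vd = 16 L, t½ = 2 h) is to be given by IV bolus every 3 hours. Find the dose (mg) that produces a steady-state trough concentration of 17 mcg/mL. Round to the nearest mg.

τ/t½ = 3/2 ≈ 1.5, so f = (1/2)^(3/2) ≈ 0.353553.
Cmin,ss = (D/Vd)·f/(1−f), so D = Cmin,ss·Vd·(1−f)/f.
D = 17 × 16 × (1−f)/f ≈ 17 × 16 × 1.82843 ≈ 497.33 mg.

497 mg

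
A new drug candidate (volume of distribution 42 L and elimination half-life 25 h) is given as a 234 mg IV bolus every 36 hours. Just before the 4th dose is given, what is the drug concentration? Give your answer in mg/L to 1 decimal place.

3.1 mg/L

f = (1/2)^(τ/t½) = (1/2)^(36/25) ≈ 0.3686.
C₀ = D/Vd = 234/42 ≈ 5.571 mg/L.
Before the 4th dose, 3 doses have been given. Superposition: Cmin = C₀·(f + f² + … + f^3).
≈ 5.571 × (0.3686 + 0.1359 + 0.0501) ≈ 5.571 × 0.5546 ≈ 3.090 mg/L.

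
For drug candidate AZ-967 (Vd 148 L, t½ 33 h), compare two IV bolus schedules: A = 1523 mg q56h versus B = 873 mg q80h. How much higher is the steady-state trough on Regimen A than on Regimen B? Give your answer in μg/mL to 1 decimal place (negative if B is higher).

Regimen A: f = (1/2)^(56/33) ≈ 0.3084; Cmin,ss = (1523/148)·f/(1−f) ≈ 4.589 μg/mL.
Regimen B: f = (1/2)^(80/33) ≈ 0.1863; Cmin,ss = (873/148)·f/(1−f) ≈ 1.351 μg/mL.
Difference ≈ 4.589 − 1.351 ≈ 3.238 μg/mL.

3.2 μg/mL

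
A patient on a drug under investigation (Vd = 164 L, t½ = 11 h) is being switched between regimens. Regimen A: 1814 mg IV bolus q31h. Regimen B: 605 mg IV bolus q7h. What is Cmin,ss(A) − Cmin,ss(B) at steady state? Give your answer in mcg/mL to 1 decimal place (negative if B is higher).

Regimen A: f = (1/2)^(31/11) ≈ 0.1418; Cmin,ss = (1814/164)·f/(1−f) ≈ 1.828 mcg/mL.
Regimen B: f = (1/2)^(7/11) ≈ 0.6433; Cmin,ss = (605/164)·f/(1−f) ≈ 6.653 mcg/mL.
Difference ≈ 1.828 − 6.653 ≈ -4.825 mcg/mL.

-4.8 mcg/mL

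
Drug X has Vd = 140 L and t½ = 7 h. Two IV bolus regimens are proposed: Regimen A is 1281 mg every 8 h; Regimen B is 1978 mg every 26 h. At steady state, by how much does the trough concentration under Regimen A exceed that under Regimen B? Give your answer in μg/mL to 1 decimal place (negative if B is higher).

Regimen A: f = (1/2)^(8/7) ≈ 0.4529; Cmin,ss = (1281/140)·f/(1−f) ≈ 7.575 μg/mL.
Regimen B: f = (1/2)^(26/7) ≈ 0.0762; Cmin,ss = (1978/140)·f/(1−f) ≈ 1.165 μg/mL.
Difference ≈ 7.575 − 1.165 ≈ 6.410 μg/mL.

6.4 μg/mL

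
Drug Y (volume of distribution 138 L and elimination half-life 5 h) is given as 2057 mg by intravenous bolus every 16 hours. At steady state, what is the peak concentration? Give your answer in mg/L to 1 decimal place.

Over one 16-h interval, 16/5 ≈ 3.2 half-lives elapse, leaving f ≈ 0.1088 of each dose.
At steady state, accumulation factor R = 1/(1 − e^(−kτ)) ≈ 1.1221.
Each bolus raises the concentration by D/Vd = 2057/138 ≈ 14.906 mg/L.
Cmax,ss = C₀/(1 − f) ≈ 14.906/0.8912 ≈ 16.726 mg/L.

16.7 mg/L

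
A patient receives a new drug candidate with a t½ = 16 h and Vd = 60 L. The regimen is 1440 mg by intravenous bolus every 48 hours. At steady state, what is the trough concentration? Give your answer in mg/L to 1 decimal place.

τ = 48 h = 3 half-lives, so f = (1/2)^3 = 0.125.
At steady state, R = 1/(1 − 0.125) = 8/7.
Single-dose peak C₀ = D/Vd = 1440/60 = 24 mg/L.
Steady-state peak Cmax,ss = C₀·R = 24 × 8/7 ≈ 27.429 mg/L.
Steady-state trough Cmin,ss = Cmax,ss·f ≈ 27.429 × 0.125 ≈ 3.429 mg/L.

3.4 mg/L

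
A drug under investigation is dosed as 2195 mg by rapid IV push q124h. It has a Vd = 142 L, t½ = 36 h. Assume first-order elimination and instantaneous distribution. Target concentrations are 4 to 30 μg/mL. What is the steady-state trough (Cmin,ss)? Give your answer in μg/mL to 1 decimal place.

Over one 124-h interval, 124/36 ≈ 3.4444 half-lives elapse, leaving f ≈ 0.0919 of each dose.
Accumulation ratio R = 1/(1 − f) ≈ 1/0.9081 ≈ 1.1012.
Each bolus raises the concentration by D/Vd = 2195/142 ≈ 15.458 μg/mL.
Steady-state peak Cmax,ss = C₀·R ≈ 15.458 × 1.1012 ≈ 17.022 μg/mL.
One interval later, Cmin,ss = Cmax,ss·e^(−kτ) ≈ 17.022 × 0.0919 ≈ 1.564 μg/mL.
Trough 1.6 μg/mL vs MEC 4 μg/mL: subtherapeutic.

1.6 μg/mL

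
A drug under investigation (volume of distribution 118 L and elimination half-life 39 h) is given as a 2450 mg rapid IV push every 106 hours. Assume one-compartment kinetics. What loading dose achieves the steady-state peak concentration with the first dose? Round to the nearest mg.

f = (1/2)^(106/39) ≈ 0.151990; accumulation ratio R = 1/(1−f) ≈ 1.17923.
Loading dose to hit Cmax,ss on first dose: D_load = D_maint·R ≈ 2450 × 1.17923 ≈ 2889.11 mg.

2889 mg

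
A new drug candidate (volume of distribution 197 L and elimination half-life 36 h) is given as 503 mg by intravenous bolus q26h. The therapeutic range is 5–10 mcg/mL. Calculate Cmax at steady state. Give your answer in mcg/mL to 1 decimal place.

Over one 26-h interval, 26/36 ≈ 0.72222 half-lives elapse, leaving f ≈ 0.6062 of each dose.
At steady state, accumulation factor R = 1/(1 − e^(−kτ)) ≈ 2.5394.
Single-dose peak C₀ = D/Vd = 503/197 ≈ 2.553 mcg/mL.
Cmax,ss = C₀/(1 − f) ≈ 2.553/0.3938 ≈ 6.483 mcg/mL.
Peak 6.5 mcg/mL vs MTC 10 mcg/mL: below toxic threshold.

6.5 mcg/mL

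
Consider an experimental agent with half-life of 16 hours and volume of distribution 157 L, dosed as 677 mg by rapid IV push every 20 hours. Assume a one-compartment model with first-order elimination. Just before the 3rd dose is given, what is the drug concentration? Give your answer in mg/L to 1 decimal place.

f = (1/2)^(τ/t½) = (1/2)^(20/16) ≈ 0.4204.
C₀ = D/Vd = 677/157 ≈ 4.312 mg/L.
Before the 3rd dose, 2 doses have been given. Superposition: Cmin = C₀·(f + f²).
≈ 4.312 × (0.4204 + 0.1767) ≈ 4.312 × 0.5971 ≈ 2.575 mg/L.

2.6 mg/L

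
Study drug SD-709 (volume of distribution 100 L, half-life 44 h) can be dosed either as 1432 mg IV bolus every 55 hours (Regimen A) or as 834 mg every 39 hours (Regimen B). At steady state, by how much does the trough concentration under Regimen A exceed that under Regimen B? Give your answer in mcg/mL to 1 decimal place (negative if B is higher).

0.6 mcg/mL

Regimen A: f = (1/2)^(55/44) ≈ 0.4204; Cmin,ss = (1432/100)·f/(1−f) ≈ 10.387 mcg/mL.
Regimen B: f = (1/2)^(39/44) ≈ 0.5410; Cmin,ss = (834/100)·f/(1−f) ≈ 9.830 mcg/mL.
Difference ≈ 10.387 − 9.830 ≈ 0.557 mcg/mL.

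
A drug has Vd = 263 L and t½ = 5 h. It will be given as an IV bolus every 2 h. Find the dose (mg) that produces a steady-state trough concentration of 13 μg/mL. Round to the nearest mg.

1092 mg

τ/t½ = 2/5 ≈ 0.4, so f = (1/2)^(2/5) ≈ 0.757858.
Cmin,ss = (D/Vd)·f/(1−f), so D = Cmin,ss·Vd·(1−f)/f.
D = 13 × 263 × (1−f)/f ≈ 13 × 263 × 0.31951 ≈ 1092.40 mg.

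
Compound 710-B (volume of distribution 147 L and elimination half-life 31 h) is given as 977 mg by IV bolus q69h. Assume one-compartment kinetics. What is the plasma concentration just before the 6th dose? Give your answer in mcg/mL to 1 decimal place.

1.8 mcg/mL

f = (1/2)^(τ/t½) = (1/2)^(69/31) ≈ 0.2138.
C₀ = D/Vd = 977/147 ≈ 6.646 mcg/mL.
Before the 6th dose, 5 doses have been given. Superposition: Cmin = C₀·(f + f² + … + f^5).
≈ 6.646 × (0.2138 + 0.0457 + 0.0098 + 0.0021 + 0.0004) ≈ 6.646 × 0.2718 ≈ 1.806 mcg/mL.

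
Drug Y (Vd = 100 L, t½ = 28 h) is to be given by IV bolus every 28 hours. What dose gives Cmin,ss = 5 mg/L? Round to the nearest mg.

τ/t½ = 28/28 ≈ 1, so f = (1/2)^(28/28) ≈ 0.500000.
Cmin,ss = (D/Vd)·f/(1−f), so D = Cmin,ss·Vd·(1−f)/f.
D = 5 × 100 × (1−f)/f ≈ 5 × 100 × 1.00000 ≈ 500.00 mg.

500 mg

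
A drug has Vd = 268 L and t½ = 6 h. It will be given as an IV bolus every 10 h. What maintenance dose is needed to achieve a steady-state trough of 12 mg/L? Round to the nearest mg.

τ/t½ = 10/6 ≈ 1.6667, so f = (1/2)^(10/6) ≈ 0.314980.
Cmin,ss = (D/Vd)·f/(1−f), so D = Cmin,ss·Vd·(1−f)/f.
D = 12 × 268 × (1−f)/f ≈ 12 × 268 × 2.17480 ≈ 6994.16 mg.

6994 mg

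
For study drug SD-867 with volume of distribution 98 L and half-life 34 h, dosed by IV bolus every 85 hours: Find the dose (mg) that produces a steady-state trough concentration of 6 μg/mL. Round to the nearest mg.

2738 mg

τ/t½ = 85/34 ≈ 2.5, so f = (1/2)^(85/34) ≈ 0.176777.
Cmin,ss = (D/Vd)·f/(1−f), so D = Cmin,ss·Vd·(1−f)/f.
D = 6 × 98 × (1−f)/f ≈ 6 × 98 × 4.65684 ≈ 2738.22 mg.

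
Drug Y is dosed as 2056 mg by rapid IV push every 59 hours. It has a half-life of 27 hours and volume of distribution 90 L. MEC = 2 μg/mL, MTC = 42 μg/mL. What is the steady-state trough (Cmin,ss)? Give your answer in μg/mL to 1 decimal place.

k = ln2/t½ = ln2/27 ≈ 0.025672 h⁻¹; fraction remaining f = e^(−kτ) = e^(−0.025672×59) ≈ 0.2199.
Single-dose peak C₀ = D/Vd = 2056/90 ≈ 22.844 μg/mL.
Steady-state trough Cmin,ss = C₀·f/(1−f) ≈ 22.844 × 0.2199/0.7801 ≈ 6.439 μg/mL.
Trough 6.4 μg/mL vs MEC 2 μg/mL: adequate.

6.4 μg/mL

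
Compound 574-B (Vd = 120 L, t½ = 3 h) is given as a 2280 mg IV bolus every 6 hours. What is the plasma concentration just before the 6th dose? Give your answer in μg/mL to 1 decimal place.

f = (1/2)^(τ/t½) = (1/2)^(6/3) ≈ 0.2500.
C₀ = D/Vd = 2280/120 ≈ 19.000 μg/mL.
Before the 6th dose, 5 doses have been given. Superposition: Cmin = C₀·(f + f² + … + f^5).
≈ 19.000 × (0.2500 + 0.0625 + 0.0156 + 0.0039 + 0.0010) ≈ 19.000 × 0.3330 ≈ 6.327 μg/mL.

6.3 μg/mL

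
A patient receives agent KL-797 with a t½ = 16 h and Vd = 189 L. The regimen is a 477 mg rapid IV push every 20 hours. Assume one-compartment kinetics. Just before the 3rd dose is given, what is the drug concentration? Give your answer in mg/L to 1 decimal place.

f = (1/2)^(τ/t½) = (1/2)^(20/16) ≈ 0.4204.
C₀ = D/Vd = 477/189 ≈ 2.524 mg/L.
Before the 3rd dose, 2 doses have been given. Superposition: Cmin = C₀·(f + f²).
≈ 2.524 × (0.4204 + 0.1767) ≈ 2.524 × 0.5971 ≈ 1.507 mg/L.

1.5 mg/L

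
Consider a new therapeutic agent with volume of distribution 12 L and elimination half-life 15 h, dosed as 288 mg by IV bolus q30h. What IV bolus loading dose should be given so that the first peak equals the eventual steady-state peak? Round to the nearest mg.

384 mg

f = (1/2)^(30/15) ≈ 0.250000; accumulation ratio R = 1/(1−f) ≈ 1.33333.
Loading dose to hit Cmax,ss on first dose: D_load = D_maint·R ≈ 288 × 1.33333 ≈ 384.00 mg.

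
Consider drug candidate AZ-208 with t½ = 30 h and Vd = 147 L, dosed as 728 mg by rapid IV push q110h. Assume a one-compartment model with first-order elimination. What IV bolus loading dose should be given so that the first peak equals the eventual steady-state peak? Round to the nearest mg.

790 mg

f = (1/2)^(110/30) ≈ 0.078745; accumulation ratio R = 1/(1−f) ≈ 1.08548.
Loading dose to hit Cmax,ss on first dose: D_load = D_maint·R ≈ 728 × 1.08548 ≈ 790.23 mg.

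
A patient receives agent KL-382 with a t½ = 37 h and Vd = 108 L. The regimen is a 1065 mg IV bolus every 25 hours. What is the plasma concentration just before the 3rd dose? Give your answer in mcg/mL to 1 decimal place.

10.0 mcg/mL

f = (1/2)^(τ/t½) = (1/2)^(25/37) ≈ 0.6260.
C₀ = D/Vd = 1065/108 ≈ 9.861 mcg/mL.
Before the 3rd dose, 2 doses have been given. Superposition: Cmin = C₀·(f + f²).
≈ 9.861 × (0.6260 + 0.3919) ≈ 9.861 × 1.0179 ≈ 10.038 mcg/mL.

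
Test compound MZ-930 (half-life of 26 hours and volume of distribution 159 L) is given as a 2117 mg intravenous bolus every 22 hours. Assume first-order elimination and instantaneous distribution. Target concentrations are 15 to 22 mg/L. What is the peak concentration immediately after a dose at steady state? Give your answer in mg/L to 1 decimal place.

30.0 mg/L

τ/t½ = 22/26 ≈ 0.84615, so fraction remaining f = (1/2)^(22/26) ≈ 0.5563.
At steady state, accumulation factor R = 1/(1 − e^(−kτ)) ≈ 2.2538.
Single-dose peak C₀ = D/Vd = 2117/159 ≈ 13.314 mg/L.
Steady-state peak Cmax,ss = C₀·R ≈ 13.314 × 2.2538 ≈ 30.007 mg/L.
Peak 30.0 mg/L vs MTC 22 mg/L: exceeds toxic threshold.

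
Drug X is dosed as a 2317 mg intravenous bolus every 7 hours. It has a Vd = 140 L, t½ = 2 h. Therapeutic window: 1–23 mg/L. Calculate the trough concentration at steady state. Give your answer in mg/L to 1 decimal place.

k = ln2/t½ = ln2/2 ≈ 0.346574 h⁻¹; fraction remaining f = e^(−kτ) = e^(−0.346574×7) ≈ 0.0884.
At steady state, accumulation factor R = 1/(1 − e^(−kτ)) ≈ 1.0970.
Each bolus raises the concentration by D/Vd = 2317/140 ≈ 16.550 mg/L.
Cmax,ss = C₀/(1 − f) ≈ 16.550/0.9116 ≈ 18.155 mg/L.
Steady-state trough Cmin,ss = Cmax,ss·f ≈ 18.155 × 0.0884 ≈ 1.605 mg/L.
Trough 1.6 mg/L vs MEC 1 mg/L: adequate.

1.6 mg/L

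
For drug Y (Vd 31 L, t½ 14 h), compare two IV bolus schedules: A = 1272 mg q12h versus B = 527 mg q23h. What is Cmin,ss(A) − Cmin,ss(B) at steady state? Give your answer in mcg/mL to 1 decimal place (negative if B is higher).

42.6 mcg/mL

Regimen A: f = (1/2)^(12/14) ≈ 0.5520; Cmin,ss = (1272/31)·f/(1−f) ≈ 50.558 mcg/mL.
Regimen B: f = (1/2)^(23/14) ≈ 0.3202; Cmin,ss = (527/31)·f/(1−f) ≈ 8.007 mcg/mL.
Difference ≈ 50.558 − 8.007 ≈ 42.551 mcg/mL.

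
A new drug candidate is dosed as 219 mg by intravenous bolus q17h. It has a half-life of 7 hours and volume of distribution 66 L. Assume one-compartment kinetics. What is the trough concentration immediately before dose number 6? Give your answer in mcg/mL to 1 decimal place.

0.8 mcg/mL

f = (1/2)^(τ/t½) = (1/2)^(17/7) ≈ 0.1857.
C₀ = D/Vd = 219/66 ≈ 3.318 mcg/mL.
Before the 6th dose, 5 doses have been given. Superposition: Cmin = C₀·(f + f² + … + f^5).
≈ 3.318 × (0.1857 + 0.0345 + 0.0064 + 0.0012 + 0.0002) ≈ 3.318 × 0.2280 ≈ 0.757 mcg/mL.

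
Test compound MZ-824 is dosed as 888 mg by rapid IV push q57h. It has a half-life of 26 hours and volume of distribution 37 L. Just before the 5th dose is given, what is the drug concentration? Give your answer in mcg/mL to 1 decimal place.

f = (1/2)^(τ/t½) = (1/2)^(57/26) ≈ 0.2188.
C₀ = D/Vd = 888/37 ≈ 24.000 mcg/mL.
Before the 5th dose, 4 doses have been given. Superposition: Cmin = C₀·(f + f² + … + f^4).
≈ 24.000 × (0.2188 + 0.0479 + 0.0105 + 0.0023) ≈ 24.000 × 0.2795 ≈ 6.708 mcg/mL.

6.7 mcg/mL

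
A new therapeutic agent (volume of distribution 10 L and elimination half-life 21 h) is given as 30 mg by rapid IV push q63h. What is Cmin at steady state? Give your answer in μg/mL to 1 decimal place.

0.4 μg/mL

The dosing interval is 3 half-lives, so f = 2^(−3) = 0.125.
At steady state, R = 1/(1 − 0.125) = 8/7.
Single-dose peak C₀ = D/Vd = 30/10 = 3 μg/mL.
Steady-state peak Cmax,ss = C₀·R = 3 × 8/7 ≈ 3.429 μg/mL.
Steady-state trough Cmin,ss = Cmax,ss·f ≈ 3.429 × 0.125 ≈ 0.429 μg/mL.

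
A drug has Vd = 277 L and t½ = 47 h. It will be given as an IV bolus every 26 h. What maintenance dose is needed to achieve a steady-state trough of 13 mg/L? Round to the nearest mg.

1683 mg

τ/t½ = 26/47 ≈ 0.55319, so f = (1/2)^(26/47) ≈ 0.681511.
Cmin,ss = (D/Vd)·f/(1−f), so D = Cmin,ss·Vd·(1−f)/f.
D = 13 × 277 × (1−f)/f ≈ 13 × 277 × 0.46733 ≈ 1682.86 mg.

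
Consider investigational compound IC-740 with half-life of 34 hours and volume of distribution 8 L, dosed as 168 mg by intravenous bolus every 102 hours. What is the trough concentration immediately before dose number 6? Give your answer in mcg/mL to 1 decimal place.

f = (1/2)^(τ/t½) = (1/2)^(102/34) ≈ 0.1250.
C₀ = D/Vd = 168/8 ≈ 21.000 mcg/mL.
Before the 6th dose, 5 doses have been given. Superposition: Cmin = C₀·(f + f² + … + f^5).
≈ 21.000 × (0.1250 + 0.0156 + 0.0020 + 0.0002 + 0.0000) ≈ 21.000 × 0.1428 ≈ 2.999 mcg/mL.

3.0 mcg/mL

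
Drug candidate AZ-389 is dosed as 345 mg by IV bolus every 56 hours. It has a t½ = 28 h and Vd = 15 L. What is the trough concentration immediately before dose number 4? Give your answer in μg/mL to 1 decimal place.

7.5 μg/mL

f = (1/2)^(τ/t½) = (1/2)^(56/28) ≈ 0.2500.
C₀ = D/Vd = 345/15 ≈ 23.000 μg/mL.
Before the 4th dose, 3 doses have been given. Superposition: Cmin = C₀·(f + f² + … + f^3).
≈ 23.000 × (0.2500 + 0.0625 + 0.0156) ≈ 23.000 × 0.3281 ≈ 7.546 μg/mL.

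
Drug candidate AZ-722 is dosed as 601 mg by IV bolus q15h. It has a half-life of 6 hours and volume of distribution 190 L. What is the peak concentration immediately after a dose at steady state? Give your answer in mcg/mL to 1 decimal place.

Over one 15-h interval, 15/6 ≈ 2.5 half-lives elapse, leaving f ≈ 0.1768 of each dose.
Accumulation ratio R = 1/(1 − f) ≈ 1/0.8232 ≈ 1.2148.
Each bolus raises the concentration by D/Vd = 601/190 ≈ 3.163 mcg/mL.
Steady-state peak Cmax,ss = C₀·R ≈ 3.163 × 1.2148 ≈ 3.842 mcg/mL.

3.8 mcg/mL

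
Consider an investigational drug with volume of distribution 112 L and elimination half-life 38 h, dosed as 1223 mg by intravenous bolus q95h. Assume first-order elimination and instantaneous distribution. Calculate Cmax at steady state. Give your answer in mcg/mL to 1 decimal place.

k = ln2/t½ = ln2/38 ≈ 0.018241 h⁻¹; fraction remaining f = e^(−kτ) = e^(−0.018241×95) ≈ 0.1768.
Accumulation ratio R = 1/(1 − f) ≈ 1/0.8232 ≈ 1.2148.
Single-dose peak C₀ = D/Vd = 1223/112 ≈ 10.920 mcg/mL.
Cmax,ss = C₀/(1 − f) ≈ 10.920/0.8232 ≈ 13.265 mcg/mL.

13.3 mcg/mL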